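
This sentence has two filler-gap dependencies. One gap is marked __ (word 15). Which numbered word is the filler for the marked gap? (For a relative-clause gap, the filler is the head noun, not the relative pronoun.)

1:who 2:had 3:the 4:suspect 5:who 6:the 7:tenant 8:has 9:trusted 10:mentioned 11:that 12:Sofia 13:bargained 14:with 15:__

1

The marked gap is the object of the preposition "with" of "bargained".
Its filler is the fronted wh-phrase "who", at word 1.
(The other dependency links word 4 to a gap after word 9.)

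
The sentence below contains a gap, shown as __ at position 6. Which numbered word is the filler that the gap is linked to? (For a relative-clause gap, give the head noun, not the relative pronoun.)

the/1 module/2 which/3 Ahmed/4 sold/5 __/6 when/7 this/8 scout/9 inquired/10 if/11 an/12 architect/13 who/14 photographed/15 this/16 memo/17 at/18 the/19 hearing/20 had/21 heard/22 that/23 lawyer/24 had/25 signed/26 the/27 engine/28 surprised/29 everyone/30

The gap at 6 is the object of "sold", inside a relative clause.
The relative pronoun is "which" (word 3); it is bound by the head noun immediately before it.
Its filler is the head noun "module", at word 2.

2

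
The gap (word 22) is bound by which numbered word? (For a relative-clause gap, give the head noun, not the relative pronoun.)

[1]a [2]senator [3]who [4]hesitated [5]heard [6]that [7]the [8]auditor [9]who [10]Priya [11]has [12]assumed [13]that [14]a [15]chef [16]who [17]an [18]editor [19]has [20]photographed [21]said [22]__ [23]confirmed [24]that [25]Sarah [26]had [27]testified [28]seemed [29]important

The gap at 22 is the subject of "confirmed", inside a relative clause.
The relative pronoun is "who" (word 9); it is bound by the head noun immediately before it.
Its filler is the head noun "auditor", at word 8.

8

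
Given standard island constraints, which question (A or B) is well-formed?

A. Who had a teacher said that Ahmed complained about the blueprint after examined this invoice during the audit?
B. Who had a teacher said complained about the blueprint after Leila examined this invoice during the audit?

B

In A, the wh-phrase is extracted from inside an adjunct island (introduced by "after"), which blocks movement.
In B, the extraction path crosses only that-complement boundaries, which are transparent.
So B is grammatical.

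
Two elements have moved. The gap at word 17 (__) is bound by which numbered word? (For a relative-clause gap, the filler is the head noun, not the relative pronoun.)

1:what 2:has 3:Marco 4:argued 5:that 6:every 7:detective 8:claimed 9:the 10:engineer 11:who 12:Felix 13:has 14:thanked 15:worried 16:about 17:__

The marked gap is the object of the preposition "about" of "worried".
Its filler is the fronted wh-phrase "what", at word 1.
(The other dependency links word 10 to a gap after word 14.)

1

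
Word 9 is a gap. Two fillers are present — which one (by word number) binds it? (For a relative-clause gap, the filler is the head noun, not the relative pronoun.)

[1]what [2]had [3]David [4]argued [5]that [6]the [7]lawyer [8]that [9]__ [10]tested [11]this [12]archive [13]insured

The marked gap is inside the relative clause, the subject of "tested".
Its filler is the head noun "lawyer" (via "that"), at word 7.
(The other dependency links word 1 to a gap after word 13.)

7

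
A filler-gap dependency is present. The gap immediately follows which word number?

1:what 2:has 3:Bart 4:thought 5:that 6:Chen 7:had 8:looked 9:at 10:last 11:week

9

The displaced element is "what" (word 1).
It is linked across 1 clause boundary (that).
It functions as the object of the preposition "at" of "looked", so the gap sits immediately after word 9 ("at").
Base order: Bart has thought that Chen had looked at what last week.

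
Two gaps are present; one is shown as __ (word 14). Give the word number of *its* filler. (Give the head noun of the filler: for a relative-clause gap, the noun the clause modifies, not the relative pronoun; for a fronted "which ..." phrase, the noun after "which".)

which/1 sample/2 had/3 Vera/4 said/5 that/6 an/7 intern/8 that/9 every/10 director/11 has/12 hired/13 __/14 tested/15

8

The marked gap is inside the relative clause, the direct object of "hired".
Its filler is the head noun "intern" (via "that"), at word 8.
(The other dependency links word 2 to a gap after word 15.)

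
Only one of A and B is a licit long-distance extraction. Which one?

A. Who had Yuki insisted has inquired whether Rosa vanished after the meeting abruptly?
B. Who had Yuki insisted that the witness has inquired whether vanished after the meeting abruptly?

A

In B, the wh-phrase is extracted from inside a wh-island (introduced by "whether"), which blocks movement.
In A, the extraction path crosses only that-complement boundaries, which are transparent.
So A is grammatical.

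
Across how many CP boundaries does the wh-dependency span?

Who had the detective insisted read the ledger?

"who" is extracted from the subject of "read".
Boundaries crossed, outermost first: [Ø] — 1 in total.

1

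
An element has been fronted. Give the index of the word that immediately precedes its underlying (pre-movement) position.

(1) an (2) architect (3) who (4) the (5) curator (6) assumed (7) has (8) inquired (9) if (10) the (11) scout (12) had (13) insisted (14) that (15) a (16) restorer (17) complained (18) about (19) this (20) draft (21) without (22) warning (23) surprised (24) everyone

6

The displaced element is "an architect" (word 2).
It is linked across 1 clause boundary (Ø).
It functions as the subject of "inquired", so the gap sits immediately after word 6 ("assumed").
Base order: The curator assumed that an architect has inquired if the scout had insisted that a restorer complained about this draft without warning.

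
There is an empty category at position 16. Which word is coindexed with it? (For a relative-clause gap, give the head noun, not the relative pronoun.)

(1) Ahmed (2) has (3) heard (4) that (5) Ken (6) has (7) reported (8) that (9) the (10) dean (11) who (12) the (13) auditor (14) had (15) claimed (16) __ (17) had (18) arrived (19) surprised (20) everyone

The gap at 16 is the subject of "arrived", inside a relative clause.
The relative pronoun is "who" (word 11); it is bound by the head noun immediately before it.
Its filler is the head noun "dean", at word 10.

10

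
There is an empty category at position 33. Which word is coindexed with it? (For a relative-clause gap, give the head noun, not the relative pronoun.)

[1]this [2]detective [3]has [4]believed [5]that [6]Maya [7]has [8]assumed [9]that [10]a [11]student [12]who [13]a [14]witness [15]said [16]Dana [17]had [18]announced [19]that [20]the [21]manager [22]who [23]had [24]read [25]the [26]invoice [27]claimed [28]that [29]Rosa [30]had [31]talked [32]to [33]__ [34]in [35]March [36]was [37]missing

11

The gap at 33 is the prepositional object of "talked", inside a relative clause.
The relative pronoun is "who" (word 12); it is bound by the head noun immediately before it.
Its filler is the head noun "student", at word 11.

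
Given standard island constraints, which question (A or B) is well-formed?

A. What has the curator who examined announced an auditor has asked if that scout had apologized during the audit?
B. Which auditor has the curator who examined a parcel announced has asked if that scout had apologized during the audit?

B

In A, the wh-phrase is extracted from inside a complex-NP island (relative clause) (introduced by "who"), which blocks movement.
In B, the extraction path crosses only that-complement boundaries, which are transparent.
So B is grammatical.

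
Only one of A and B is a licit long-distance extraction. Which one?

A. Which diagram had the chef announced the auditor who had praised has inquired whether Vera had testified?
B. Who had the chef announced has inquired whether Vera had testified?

In A, the wh-phrase is extracted from inside a complex-NP island (relative clause) (introduced by "who"), which blocks movement.
In B, the extraction path crosses only that-complement boundaries, which are transparent.
So B is grammatical.

B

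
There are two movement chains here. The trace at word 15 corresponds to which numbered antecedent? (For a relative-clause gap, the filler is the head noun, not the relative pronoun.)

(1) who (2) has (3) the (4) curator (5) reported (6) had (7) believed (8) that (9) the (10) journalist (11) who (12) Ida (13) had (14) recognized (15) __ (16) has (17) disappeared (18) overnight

The marked gap is inside the relative clause, the direct object of "recognized".
Its filler is the head noun "journalist" (via "who"), at word 10.
(The other dependency links word 1 to a gap after word 5.)

10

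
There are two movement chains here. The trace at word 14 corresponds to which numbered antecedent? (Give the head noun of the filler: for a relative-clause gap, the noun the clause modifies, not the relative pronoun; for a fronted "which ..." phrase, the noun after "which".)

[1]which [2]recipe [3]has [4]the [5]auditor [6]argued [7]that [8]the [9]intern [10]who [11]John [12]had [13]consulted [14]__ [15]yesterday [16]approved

9

The marked gap is inside the relative clause, the direct object of "consulted".
Its filler is the head noun "intern" (via "who"), at word 9.
(The other dependency links word 2 to a gap after word 16.)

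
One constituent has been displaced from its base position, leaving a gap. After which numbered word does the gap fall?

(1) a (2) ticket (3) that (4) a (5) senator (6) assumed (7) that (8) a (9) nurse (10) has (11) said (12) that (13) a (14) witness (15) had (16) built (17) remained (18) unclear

16

The displaced element is "a ticket" (word 2).
It is linked across 2 clause boundaries (that → that).
It functions as the direct object of "built", so the gap sits immediately after word 16 ("built").
Base order: A senator assumed that a nurse has said that a witness had built a ticket.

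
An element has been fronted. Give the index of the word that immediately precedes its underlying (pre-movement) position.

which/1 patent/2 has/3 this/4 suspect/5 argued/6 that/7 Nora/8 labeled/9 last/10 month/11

The displaced element is "which patent" (word 2).
It is linked across 1 clause boundary (that).
It functions as the direct object of "labeled", so the gap sits immediately after word 9 ("labeled").
Base order: This suspect has argued that Nora labeled which patent last month.

9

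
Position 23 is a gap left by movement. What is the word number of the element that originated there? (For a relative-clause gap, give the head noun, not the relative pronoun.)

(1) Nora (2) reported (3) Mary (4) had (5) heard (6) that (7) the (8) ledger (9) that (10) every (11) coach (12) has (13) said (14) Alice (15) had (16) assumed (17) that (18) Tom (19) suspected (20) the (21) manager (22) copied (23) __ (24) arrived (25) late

8

The gap at 23 is the object of "copied", inside a relative clause.
The relative pronoun is "that" (word 9); it is bound by the head noun immediately before it.
Its filler is the head noun "ledger", at word 8.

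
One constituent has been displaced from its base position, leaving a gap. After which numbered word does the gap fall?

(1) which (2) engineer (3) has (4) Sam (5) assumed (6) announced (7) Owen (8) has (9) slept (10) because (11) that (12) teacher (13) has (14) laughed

5

The displaced element is "which engineer" (word 2).
It is linked across 1 clause boundary (Ø).
It functions as the subject of "announced", so the gap sits immediately after word 5 ("assumed").
Base order: Sam has assumed that which engineer announced Owen has slept because that teacher has laughed.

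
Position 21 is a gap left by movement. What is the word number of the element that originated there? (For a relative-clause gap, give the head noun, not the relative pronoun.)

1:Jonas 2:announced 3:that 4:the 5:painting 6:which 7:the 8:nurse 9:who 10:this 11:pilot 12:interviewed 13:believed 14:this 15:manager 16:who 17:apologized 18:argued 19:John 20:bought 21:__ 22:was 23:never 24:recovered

5

The gap at 21 is the object of "bought", inside a relative clause.
The relative pronoun is "which" (word 6); it is bound by the head noun immediately before it.
Its filler is the head noun "painting", at word 5.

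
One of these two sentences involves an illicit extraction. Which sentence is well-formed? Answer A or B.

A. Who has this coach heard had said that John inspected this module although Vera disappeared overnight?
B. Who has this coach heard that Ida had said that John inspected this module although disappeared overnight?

A

In B, the wh-phrase is extracted from inside an adjunct island (introduced by "although"), which blocks movement.
In A, the extraction path crosses only that-complement boundaries, which are transparent.
So A is grammatical.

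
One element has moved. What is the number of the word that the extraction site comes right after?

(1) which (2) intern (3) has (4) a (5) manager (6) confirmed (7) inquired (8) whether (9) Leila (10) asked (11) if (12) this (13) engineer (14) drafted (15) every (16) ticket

The displaced element is "which intern" (word 2).
It is linked across 1 clause boundary (Ø).
It functions as the subject of "inquired", so the gap sits immediately after word 6 ("confirmed").
Base order: A manager has confirmed which intern inquired whether Leila asked if this engineer drafted every ticket.

6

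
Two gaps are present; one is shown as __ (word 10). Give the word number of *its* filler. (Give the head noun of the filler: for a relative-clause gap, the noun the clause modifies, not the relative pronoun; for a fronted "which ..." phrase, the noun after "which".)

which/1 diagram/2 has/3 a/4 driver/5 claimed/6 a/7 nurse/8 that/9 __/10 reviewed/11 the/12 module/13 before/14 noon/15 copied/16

The marked gap is inside the relative clause, the subject of "reviewed".
Its filler is the head noun "nurse" (via "that"), at word 8.
(The other dependency links word 2 to a gap after word 16.)

8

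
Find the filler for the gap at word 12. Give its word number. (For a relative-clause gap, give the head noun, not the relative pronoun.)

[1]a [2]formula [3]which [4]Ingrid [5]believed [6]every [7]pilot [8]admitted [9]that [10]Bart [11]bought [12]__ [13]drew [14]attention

The gap at 12 is the object of "bought", inside a relative clause.
The relative pronoun is "which" (word 3); it is bound by the head noun immediately before it.
Its filler is the head noun "formula", at word 2.

2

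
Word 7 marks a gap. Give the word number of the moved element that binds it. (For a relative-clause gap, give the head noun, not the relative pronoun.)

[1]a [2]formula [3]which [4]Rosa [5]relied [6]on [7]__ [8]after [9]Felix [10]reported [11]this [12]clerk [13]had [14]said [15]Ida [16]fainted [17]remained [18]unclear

2

The gap at 7 is the prepositional object of "relied", inside a relative clause.
The relative pronoun is "which" (word 3); it is bound by the head noun immediately before it.
Its filler is the head noun "formula", at word 2.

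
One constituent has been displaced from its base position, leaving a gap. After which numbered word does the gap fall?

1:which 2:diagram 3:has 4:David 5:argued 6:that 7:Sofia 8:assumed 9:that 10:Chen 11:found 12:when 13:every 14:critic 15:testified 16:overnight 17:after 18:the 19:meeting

11

The displaced element is "which diagram" (word 2).
It is linked across 2 clause boundaries (that → that).
It functions as the direct object of "found", so the gap sits immediately after word 11 ("found").
Base order: David has argued that Sofia assumed that Chen found which diagram when every critic testified overnight after the meeting.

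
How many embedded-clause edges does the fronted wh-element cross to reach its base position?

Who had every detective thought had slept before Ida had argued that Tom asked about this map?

"who" is extracted from the subject of "slept".
Boundaries crossed, outermost first: [Ø] — 1 in total.

1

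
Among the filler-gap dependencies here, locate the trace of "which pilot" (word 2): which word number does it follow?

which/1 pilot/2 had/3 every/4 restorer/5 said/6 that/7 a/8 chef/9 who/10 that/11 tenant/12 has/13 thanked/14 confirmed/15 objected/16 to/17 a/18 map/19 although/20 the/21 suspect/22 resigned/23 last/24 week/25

The displaced element is "which pilot" (word 2).
It is linked across 2 clause boundaries (that → Ø).
It functions as the subject of "objected", so the gap sits immediately after word 15 ("confirmed").
Base order: Every restorer had said that a chef who that tenant has thanked confirmed which pilot objected to a map although the suspect resigned last week.

15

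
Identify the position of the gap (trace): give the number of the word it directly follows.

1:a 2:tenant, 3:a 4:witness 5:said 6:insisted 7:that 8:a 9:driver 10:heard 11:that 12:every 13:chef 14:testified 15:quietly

The displaced element is "a tenant" (word 2).
It is linked across 1 clause boundary (Ø).
It functions as the subject of "insisted", so the gap sits immediately after word 5 ("said").
Base order: A witness said that a tenant insisted that a driver heard that every chef testified quietly.

5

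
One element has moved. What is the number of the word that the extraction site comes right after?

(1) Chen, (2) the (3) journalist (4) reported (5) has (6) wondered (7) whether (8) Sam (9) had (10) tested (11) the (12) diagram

The displaced element is "Chen" (word 1).
It is linked across 1 clause boundary (Ø).
It functions as the subject of "wondered", so the gap sits immediately after word 4 ("reported").
Base order: The journalist reported that Chen has wondered whether Sam had tested the diagram.

4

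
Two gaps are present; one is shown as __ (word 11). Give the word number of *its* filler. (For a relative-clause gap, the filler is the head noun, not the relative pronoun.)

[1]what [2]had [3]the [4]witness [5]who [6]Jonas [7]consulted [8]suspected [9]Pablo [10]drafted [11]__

1

The marked gap is the direct object of "drafted".
Its filler is the fronted wh-phrase "what", at word 1.
(The other dependency links word 4 to a gap after word 7.)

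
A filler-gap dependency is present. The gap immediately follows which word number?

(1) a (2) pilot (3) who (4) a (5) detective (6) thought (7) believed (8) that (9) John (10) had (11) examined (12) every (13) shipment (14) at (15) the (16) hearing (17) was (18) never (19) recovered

6

The displaced element is "a pilot" (word 2).
It is linked across 1 clause boundary (Ø).
It functions as the subject of "believed", so the gap sits immediately after word 6 ("thought").
Base order: A detective thought that a pilot believed that John had examined every shipment at the hearing.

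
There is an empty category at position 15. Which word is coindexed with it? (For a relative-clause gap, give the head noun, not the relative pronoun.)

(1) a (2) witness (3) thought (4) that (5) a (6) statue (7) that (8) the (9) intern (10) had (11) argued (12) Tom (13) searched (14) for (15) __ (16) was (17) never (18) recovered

The gap at 15 is the prepositional object of "searched", inside a relative clause.
The relative pronoun is "that" (word 7); it is bound by the head noun immediately before it.
Its filler is the head noun "statue", at word 6.

6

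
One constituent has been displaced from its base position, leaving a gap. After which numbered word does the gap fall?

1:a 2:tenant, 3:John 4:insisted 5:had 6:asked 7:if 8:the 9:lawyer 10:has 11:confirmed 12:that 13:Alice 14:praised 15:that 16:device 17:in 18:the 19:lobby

The displaced element is "a tenant" (word 2).
It is linked across 1 clause boundary (Ø).
It functions as the subject of "asked", so the gap sits immediately after word 4 ("insisted").
Base order: John insisted that a tenant had asked if the lawyer has confirmed that Alice praised that device in the lobby.

4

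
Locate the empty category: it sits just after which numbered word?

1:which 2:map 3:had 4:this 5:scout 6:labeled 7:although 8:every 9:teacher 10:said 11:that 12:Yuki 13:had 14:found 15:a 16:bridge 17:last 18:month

6

The displaced element is "which map" (word 2).
It functions as the direct object of "labeled", so the gap sits immediately after word 6 ("labeled").
Base order: This scout had labeled which map although every teacher said that Yuki had found a bridge last month.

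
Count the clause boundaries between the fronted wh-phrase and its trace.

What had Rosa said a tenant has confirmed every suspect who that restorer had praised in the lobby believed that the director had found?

3

"what" is extracted from the object of "found".
Boundaries crossed, outermost first: [Ø], [Ø], [that] — 3 in total.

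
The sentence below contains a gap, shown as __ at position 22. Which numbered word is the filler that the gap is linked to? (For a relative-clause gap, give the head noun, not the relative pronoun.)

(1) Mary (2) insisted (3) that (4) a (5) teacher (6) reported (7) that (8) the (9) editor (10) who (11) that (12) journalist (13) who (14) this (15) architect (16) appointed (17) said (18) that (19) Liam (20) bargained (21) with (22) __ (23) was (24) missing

The gap at 22 is the prepositional object of "bargained", inside a relative clause.
The relative pronoun is "who" (word 10); it is bound by the head noun immediately before it.
Its filler is the head noun "editor", at word 9.

9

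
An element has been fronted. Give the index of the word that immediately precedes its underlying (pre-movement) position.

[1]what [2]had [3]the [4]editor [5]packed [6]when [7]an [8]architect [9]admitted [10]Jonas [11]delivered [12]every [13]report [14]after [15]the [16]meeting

The displaced element is "what" (word 1).
It functions as the direct object of "packed", so the gap sits immediately after word 5 ("packed").
Base order: The editor had packed what when an architect admitted Jonas delivered every report after the meeting.

5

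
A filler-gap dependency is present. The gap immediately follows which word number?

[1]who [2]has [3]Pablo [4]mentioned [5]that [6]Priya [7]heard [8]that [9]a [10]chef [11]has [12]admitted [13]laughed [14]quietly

12

The displaced element is "who" (word 1).
It is linked across 3 clause boundaries (that → that → Ø).
It functions as the subject of "laughed", so the gap sits immediately after word 12 ("admitted").
Base order: Pablo has mentioned that Priya heard that a chef has admitted that who laughed quietly.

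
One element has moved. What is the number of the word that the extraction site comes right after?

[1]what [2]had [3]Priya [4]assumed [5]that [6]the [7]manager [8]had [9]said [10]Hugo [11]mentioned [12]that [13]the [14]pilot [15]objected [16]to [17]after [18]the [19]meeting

The displaced element is "what" (word 1).
It is linked across 3 clause boundaries (that → Ø → that).
It functions as the object of the preposition "to" of "objected", so the gap sits immediately after word 16 ("to").
Base order: Priya had assumed that the manager had said Hugo mentioned that the pilot objected to what after the meeting.

16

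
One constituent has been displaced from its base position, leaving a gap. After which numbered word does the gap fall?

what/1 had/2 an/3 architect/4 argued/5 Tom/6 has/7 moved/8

8

The displaced element is "what" (word 1).
It is linked across 1 clause boundary (Ø).
It functions as the direct object of "moved", so the gap sits immediately after word 8 ("moved").
Base order: An architect had argued Tom has moved what.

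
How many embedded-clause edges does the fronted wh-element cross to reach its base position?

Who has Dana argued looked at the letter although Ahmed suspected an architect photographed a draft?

"who" is extracted from the subject of "looked".
Boundaries crossed, outermost first: [Ø] — 1 in total.

1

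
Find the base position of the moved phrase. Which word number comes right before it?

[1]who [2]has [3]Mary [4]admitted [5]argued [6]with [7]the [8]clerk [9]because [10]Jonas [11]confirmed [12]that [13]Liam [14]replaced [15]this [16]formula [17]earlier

4

The displaced element is "who" (word 1).
It is linked across 1 clause boundary (Ø).
It functions as the subject of "argued", so the gap sits immediately after word 4 ("admitted").
Base order: Mary has admitted that who argued with the clerk because Jonas confirmed that Liam replaced this formula earlier.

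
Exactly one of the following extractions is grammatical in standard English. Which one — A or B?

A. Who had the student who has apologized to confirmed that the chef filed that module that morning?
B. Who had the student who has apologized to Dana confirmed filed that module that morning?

B

In A, the wh-phrase is extracted from inside a complex-NP island (relative clause) (introduced by "who"), which blocks movement.
In B, the extraction path crosses only that-complement boundaries, which are transparent.
So B is grammatical.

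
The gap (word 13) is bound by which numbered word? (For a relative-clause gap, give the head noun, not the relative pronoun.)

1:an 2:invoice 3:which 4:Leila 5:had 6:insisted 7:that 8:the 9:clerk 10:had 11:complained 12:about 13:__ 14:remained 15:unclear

2

The gap at 13 is the prepositional object of "complained", inside a relative clause.
The relative pronoun is "which" (word 3); it is bound by the head noun immediately before it.
Its filler is the head noun "invoice", at word 2.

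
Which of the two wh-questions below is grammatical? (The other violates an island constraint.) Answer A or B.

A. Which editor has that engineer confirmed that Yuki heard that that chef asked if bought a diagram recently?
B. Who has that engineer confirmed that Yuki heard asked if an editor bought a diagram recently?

In A, the wh-phrase is extracted from inside a wh-island (introduced by "if"), which blocks movement.
In B, the extraction path crosses only that-complement boundaries, which are transparent.
So B is grammatical.

B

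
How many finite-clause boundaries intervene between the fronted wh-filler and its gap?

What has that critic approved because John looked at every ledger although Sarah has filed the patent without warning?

"what" originates inside the matrix clause — no clause boundary is crossed.

0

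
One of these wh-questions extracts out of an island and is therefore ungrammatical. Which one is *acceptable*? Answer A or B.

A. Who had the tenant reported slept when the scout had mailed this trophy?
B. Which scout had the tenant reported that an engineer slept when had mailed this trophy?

A

In B, the wh-phrase is extracted from inside an adjunct island (introduced by "when"), which blocks movement.
In A, the extraction path crosses only that-complement boundaries, which are transparent.
So A is grammatical.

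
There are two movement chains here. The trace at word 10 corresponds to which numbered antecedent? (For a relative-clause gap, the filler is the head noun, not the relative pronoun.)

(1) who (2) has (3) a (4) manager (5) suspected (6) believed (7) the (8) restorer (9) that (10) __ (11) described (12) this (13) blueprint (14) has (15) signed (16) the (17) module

The marked gap is inside the relative clause, the subject of "described".
Its filler is the head noun "restorer" (via "that"), at word 8.
(The other dependency links word 1 to a gap after word 5.)

8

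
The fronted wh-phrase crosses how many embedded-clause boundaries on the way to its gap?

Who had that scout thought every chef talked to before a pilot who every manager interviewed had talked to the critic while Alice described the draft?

"who" is extracted from the PP object of "talked".
Boundaries crossed, outermost first: [Ø] — 1 in total.

1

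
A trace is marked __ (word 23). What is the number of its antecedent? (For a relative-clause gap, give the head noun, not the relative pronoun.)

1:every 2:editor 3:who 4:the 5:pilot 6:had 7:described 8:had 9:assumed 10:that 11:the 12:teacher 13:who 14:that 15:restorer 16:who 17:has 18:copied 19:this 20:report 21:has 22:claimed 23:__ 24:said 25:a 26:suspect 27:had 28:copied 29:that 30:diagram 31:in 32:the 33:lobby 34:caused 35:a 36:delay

The gap at 23 is the subject of "said", inside a relative clause.
The relative pronoun is "who" (word 13); it is bound by the head noun immediately before it.
Its filler is the head noun "teacher", at word 12.

12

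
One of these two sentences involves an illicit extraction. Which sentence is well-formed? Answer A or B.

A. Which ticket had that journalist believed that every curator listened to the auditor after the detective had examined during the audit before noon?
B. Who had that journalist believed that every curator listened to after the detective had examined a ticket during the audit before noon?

In A, the wh-phrase is extracted from inside an adjunct island (introduced by "after"), which blocks movement.
In B, the extraction path crosses only that-complement boundaries, which are transparent.
So B is grammatical.

B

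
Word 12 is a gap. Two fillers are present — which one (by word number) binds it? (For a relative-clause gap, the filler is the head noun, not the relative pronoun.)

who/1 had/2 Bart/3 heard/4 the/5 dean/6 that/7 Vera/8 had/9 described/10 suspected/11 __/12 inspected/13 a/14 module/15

The marked gap is the subject of "inspected".
Its filler is the fronted wh-phrase "who", at word 1.
(The other dependency links word 6 to a gap after word 10.)

1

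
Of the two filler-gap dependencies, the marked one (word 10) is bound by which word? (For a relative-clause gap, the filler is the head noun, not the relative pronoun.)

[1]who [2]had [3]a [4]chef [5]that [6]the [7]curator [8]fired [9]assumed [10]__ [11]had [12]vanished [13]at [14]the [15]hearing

The marked gap is the subject of "vanished".
Its filler is the fronted wh-phrase "who", at word 1.
(The other dependency links word 4 to a gap after word 8.)

1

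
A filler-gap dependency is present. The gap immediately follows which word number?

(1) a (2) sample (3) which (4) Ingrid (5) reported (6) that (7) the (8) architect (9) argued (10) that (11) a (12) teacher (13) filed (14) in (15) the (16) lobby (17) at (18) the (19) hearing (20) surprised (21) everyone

The displaced element is "a sample" (word 2).
It is linked across 2 clause boundaries (that → that).
It functions as the direct object of "filed", so the gap sits immediately after word 13 ("filed").
Base order: Ingrid reported that the architect argued that a teacher filed a sample in the lobby at the hearing.

13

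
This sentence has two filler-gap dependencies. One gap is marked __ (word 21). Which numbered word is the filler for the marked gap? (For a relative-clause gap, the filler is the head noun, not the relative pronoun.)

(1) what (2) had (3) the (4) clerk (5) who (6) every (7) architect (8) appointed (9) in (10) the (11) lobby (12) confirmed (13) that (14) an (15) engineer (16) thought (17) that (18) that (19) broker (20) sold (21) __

1

The marked gap is the direct object of "sold".
Its filler is the fronted wh-phrase "what", at word 1.
(The other dependency links word 4 to a gap after word 8.)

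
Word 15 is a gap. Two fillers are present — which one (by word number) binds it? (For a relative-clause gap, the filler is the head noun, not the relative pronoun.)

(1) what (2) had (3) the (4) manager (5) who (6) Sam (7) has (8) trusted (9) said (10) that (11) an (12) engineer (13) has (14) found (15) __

1

The marked gap is the direct object of "found".
Its filler is the fronted wh-phrase "what", at word 1.
(The other dependency links word 4 to a gap after word 8.)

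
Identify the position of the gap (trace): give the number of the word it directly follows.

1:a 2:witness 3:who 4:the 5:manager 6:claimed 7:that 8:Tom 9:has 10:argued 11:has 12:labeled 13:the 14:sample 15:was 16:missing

10

The displaced element is "a witness" (word 2).
It is linked across 2 clause boundaries (that → Ø).
It functions as the subject of "labeled", so the gap sits immediately after word 10 ("argued").
Base order: The manager claimed that Tom has argued that a witness has labeled the sample.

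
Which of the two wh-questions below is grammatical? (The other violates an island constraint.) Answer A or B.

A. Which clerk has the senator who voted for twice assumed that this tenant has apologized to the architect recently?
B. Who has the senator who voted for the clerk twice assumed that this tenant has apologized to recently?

In A, the wh-phrase is extracted from inside a complex-NP island (relative clause) (introduced by "who"), which blocks movement.
In B, the extraction path crosses only that-complement boundaries, which are transparent.
So B is grammatical.

B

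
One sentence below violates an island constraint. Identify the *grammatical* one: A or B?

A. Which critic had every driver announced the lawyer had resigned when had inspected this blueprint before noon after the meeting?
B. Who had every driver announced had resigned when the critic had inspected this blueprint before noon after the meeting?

In A, the wh-phrase is extracted from inside an adjunct island (introduced by "when"), which blocks movement.
In B, the extraction path crosses only that-complement boundaries, which are transparent.
So B is grammatical.

B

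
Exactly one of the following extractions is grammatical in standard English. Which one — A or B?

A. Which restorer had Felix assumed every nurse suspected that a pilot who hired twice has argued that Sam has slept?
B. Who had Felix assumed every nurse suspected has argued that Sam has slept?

In A, the wh-phrase is extracted from inside a complex-NP island (relative clause) (introduced by "who"), which blocks movement.
In B, the extraction path crosses only that-complement boundaries, which are transparent.
So B is grammatical.

B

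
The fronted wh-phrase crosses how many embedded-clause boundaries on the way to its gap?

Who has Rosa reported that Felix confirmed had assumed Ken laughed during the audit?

"who" is extracted from the subject of "assumed".
Boundaries crossed, outermost first: [that], [Ø] — 2 in total.

2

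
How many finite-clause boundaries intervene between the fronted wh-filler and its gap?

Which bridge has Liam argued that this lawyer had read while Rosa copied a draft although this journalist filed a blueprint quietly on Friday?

1

"which bridge" is extracted from the object of "read".
Boundaries crossed, outermost first: [that] — 1 in total.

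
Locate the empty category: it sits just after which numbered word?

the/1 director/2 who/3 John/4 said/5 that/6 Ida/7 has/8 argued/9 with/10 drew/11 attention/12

The displaced element is "the director" (word 2).
It is linked across 1 clause boundary (that).
It functions as the object of the preposition "with" of "argued", so the gap sits immediately after word 10 ("with").
Base order: John said that Ida has argued with the director.

10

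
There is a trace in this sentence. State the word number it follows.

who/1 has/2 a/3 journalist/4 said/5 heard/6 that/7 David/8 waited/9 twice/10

The displaced element is "who" (word 1).
It is linked across 1 clause boundary (Ø).
It functions as the subject of "heard", so the gap sits immediately after word 5 ("said").
Base order: A journalist has said that who heard that David waited twice.

5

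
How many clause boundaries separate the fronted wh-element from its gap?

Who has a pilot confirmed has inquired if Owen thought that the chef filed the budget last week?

1

"who" is extracted from the subject of "inquired".
Boundaries crossed, outermost first: [Ø] — 1 in total.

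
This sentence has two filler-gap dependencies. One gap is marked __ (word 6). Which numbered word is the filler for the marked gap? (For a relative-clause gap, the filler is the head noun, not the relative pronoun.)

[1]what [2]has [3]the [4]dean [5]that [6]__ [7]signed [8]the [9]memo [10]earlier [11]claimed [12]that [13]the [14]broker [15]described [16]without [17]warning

4

The marked gap is inside the relative clause, the subject of "signed".
Its filler is the head noun "dean" (via "that"), at word 4.
(The other dependency links word 1 to a gap after word 15.)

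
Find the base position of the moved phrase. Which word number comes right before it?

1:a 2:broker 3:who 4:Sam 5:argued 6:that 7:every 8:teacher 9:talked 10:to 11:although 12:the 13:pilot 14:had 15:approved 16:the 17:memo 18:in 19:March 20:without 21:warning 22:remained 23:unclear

10

The displaced element is "a broker" (word 2).
It is linked across 1 clause boundary (that).
It functions as the object of the preposition "to" of "talked", so the gap sits immediately after word 10 ("to").
Base order: Sam argued that every teacher talked to a broker although the pilot had approved the memo in March without warning.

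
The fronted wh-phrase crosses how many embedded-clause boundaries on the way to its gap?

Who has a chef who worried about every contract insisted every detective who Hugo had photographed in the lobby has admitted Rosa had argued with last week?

2

"who" is extracted from the PP object of "argued".
Boundaries crossed, outermost first: [Ø], [Ø] — 2 in total.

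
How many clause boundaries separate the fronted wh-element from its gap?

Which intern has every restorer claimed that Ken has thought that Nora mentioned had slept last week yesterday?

3

"which intern" is extracted from the subject of "slept".
Boundaries crossed, outermost first: [that], [that], [Ø] — 3 in total.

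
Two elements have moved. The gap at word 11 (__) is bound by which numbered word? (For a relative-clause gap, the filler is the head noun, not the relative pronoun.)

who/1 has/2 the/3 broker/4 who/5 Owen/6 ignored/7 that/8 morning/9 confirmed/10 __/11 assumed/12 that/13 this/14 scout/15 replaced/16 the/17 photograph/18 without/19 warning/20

The marked gap is the subject of "assumed".
Its filler is the fronted wh-phrase "who", at word 1.
(The other dependency links word 4 to a gap after word 7.)

1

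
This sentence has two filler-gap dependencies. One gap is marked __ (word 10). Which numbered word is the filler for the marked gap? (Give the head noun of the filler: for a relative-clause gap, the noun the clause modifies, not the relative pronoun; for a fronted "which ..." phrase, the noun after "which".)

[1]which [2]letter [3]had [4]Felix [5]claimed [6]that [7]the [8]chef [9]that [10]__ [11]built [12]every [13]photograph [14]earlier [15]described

8

The marked gap is inside the relative clause, the subject of "built".
Its filler is the head noun "chef" (via "that"), at word 8.
(The other dependency links word 2 to a gap after word 15.)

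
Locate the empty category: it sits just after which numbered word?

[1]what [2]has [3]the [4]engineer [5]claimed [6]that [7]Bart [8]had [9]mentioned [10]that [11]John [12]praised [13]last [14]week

The displaced element is "what" (word 1).
It is linked across 2 clause boundaries (that → that).
It functions as the direct object of "praised", so the gap sits immediately after word 12 ("praised").
Base order: The engineer has claimed that Bart had mentioned that John praised what last week.

12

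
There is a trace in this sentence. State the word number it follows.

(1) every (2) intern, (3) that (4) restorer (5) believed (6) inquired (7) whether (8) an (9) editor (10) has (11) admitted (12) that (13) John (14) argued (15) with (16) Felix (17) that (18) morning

5

The displaced element is "every intern" (word 2).
It is linked across 1 clause boundary (Ø).
It functions as the subject of "inquired", so the gap sits immediately after word 5 ("believed").
Base order: That restorer believed that every intern inquired whether an editor has admitted that John argued with Felix that morning.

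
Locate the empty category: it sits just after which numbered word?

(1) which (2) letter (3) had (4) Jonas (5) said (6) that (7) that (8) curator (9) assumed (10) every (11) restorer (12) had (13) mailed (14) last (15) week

13

The displaced element is "which letter" (word 2).
It is linked across 2 clause boundaries (that → Ø).
It functions as the direct object of "mailed", so the gap sits immediately after word 13 ("mailed").
Base order: Jonas had said that that curator assumed every restorer had mailed which letter last week.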